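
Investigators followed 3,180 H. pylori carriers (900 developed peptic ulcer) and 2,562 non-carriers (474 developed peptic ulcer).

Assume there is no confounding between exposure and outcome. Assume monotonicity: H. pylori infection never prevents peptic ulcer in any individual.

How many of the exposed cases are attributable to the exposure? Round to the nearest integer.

about 312 cases

p₁ = P(outcome | exposed) = 900/3180 = 0.28302
p₀ = P(outcome | unexposed) = 474/2562 = 0.18501
PN = (p₁ − p₀)/p₁ = (0.28302 − 0.18501) / 0.28302 ≈ 0.34629.
Attributable cases ≈ PN × (exposed cases) = 0.34629 × 900 ≈ 311.66.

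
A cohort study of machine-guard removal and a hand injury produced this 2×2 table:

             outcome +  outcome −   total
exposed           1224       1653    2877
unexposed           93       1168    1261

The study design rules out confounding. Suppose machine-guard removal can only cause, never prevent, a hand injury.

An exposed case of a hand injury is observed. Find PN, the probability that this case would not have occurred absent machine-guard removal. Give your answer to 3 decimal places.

PN ≈ 0.827

p₁ = P(outcome | exposed) = 1224/2877 = 0.42544
p₀ = P(outcome | unexposed) = 93/1261 = 0.073751
Under exogeneity and monotonicity, PN = (p₁ − p₀)/p₁.
PN = (0.42544 − 0.073751) / 0.42544 ≈ 0.8266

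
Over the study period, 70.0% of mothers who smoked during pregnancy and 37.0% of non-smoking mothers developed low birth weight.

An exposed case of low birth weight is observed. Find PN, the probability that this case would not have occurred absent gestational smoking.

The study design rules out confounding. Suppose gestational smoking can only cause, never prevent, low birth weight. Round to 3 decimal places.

PN ≈ 0.471

p₁ = 0.7, p₀ = 0.37.
Under exogeneity and monotonicity, PN = (p₁ − p₀) / p₁.
PN = (0.7 − 0.37) / 0.7 = 0.33 / 0.7 ≈ 0.4714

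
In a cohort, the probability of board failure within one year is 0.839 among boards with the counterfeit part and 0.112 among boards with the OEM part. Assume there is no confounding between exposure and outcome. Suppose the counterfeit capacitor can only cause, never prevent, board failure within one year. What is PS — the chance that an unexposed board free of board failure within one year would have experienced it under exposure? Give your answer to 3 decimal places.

Let p₁ = 0.839, p₀ = 0.112.
Under exogeneity and monotonicity, PS = (p₁ − p₀) / (1 − p₀).
PS = (0.839 − 0.112) / (1 − 0.112) = 0.727 / 0.888 ≈ 0.8187

PS ≈ 0.819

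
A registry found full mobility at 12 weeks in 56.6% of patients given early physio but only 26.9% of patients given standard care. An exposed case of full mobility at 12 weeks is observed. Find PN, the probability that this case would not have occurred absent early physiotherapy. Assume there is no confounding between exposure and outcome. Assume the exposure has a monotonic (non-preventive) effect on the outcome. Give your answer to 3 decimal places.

PN ≈ 0.525

p₁ = 0.566, p₀ = 0.269.
Under exogeneity and monotonicity, PN = (p₁ − p₀) / p₁.
PN = (0.566 − 0.269) / 0.566 = 0.297 / 0.566 ≈ 0.5247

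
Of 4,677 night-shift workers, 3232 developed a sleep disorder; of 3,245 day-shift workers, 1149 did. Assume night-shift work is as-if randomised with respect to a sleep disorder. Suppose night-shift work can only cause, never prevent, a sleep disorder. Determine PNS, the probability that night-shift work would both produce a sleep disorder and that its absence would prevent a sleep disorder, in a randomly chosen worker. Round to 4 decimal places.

p₁ = P(outcome | exposed) = 3232/4677 = 0.69104
p₀ = P(outcome | unexposed) = 1149/3245 = 0.35408
Under exogeneity and monotonicity, PNS = p₁ − p₀.
PNS = 0.69104 − 0.35408 = 0.33696

PNS ≈ 0.3370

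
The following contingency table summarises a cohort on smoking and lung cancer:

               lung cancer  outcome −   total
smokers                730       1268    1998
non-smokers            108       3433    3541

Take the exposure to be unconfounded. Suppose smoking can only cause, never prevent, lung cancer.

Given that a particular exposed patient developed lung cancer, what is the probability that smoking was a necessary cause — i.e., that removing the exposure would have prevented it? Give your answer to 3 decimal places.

p₁ = P(outcome | exposed) = 730/1998 = 0.36537
p₀ = P(outcome | unexposed) = 108/3541 = 0.0305
Under exogeneity and monotonicity, PN = (p₁ − p₀) / p₁.
PN = (0.36537 − 0.0305) / 0.36537 = 0.33487 / 0.36537 ≈ 0.9165

PN ≈ 0.917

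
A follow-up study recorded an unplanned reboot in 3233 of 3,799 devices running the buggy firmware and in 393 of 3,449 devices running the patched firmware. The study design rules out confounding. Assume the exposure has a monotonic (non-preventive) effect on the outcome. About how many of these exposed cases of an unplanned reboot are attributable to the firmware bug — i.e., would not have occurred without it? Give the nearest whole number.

p₁ = P(outcome | exposed) = 3233/3799 = 0.85101
p₀ = P(outcome | unexposed) = 393/3449 = 0.11395
PN = (p₁ − p₀)/p₁ = (0.85101 − 0.11395) / 0.85101 ≈ 0.86611.
Attributable cases ≈ PN × (exposed cases) = 0.86611 × 3233 ≈ 2800.12.

about 2800 cases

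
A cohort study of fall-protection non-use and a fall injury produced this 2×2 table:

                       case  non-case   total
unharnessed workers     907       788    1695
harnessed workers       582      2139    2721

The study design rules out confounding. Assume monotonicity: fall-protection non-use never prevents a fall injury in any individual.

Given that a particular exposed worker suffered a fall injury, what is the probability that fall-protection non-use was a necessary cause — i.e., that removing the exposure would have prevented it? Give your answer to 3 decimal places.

p₁ = P(outcome | exposed) = 907/1695 = 0.5351
p₀ = P(outcome | unexposed) = 582/2721 = 0.21389
Under exogeneity and monotonicity, PN = (p₁ − p₀)/p₁.
PN = (0.5351 − 0.21389) / 0.5351 ≈ 0.6003

PN ≈ 0.600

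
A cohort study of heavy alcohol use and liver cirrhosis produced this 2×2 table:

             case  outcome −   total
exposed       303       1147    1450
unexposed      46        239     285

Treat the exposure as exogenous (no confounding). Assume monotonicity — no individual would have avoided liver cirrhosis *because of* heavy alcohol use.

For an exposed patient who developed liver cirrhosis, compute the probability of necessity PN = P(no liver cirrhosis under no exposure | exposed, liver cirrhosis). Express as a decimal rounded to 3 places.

PN ≈ 0.228

p₁ = P(outcome | exposed) = 303/1450 = 0.20897
p₀ = P(outcome | unexposed) = 46/285 = 0.1614
Under exogeneity and monotonicity, PN = (p₁ − p₀)/p₁.
PN = (0.20897 − 0.1614) / 0.20897 ≈ 0.2276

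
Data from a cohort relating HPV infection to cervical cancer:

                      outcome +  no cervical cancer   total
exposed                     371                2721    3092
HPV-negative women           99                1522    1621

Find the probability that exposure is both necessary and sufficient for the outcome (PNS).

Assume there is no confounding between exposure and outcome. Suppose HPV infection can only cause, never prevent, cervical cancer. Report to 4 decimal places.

PNS ≈ 0.0589

p₁ = P(outcome | exposed) = 371/3092 = 0.11999
p₀ = P(outcome | unexposed) = 99/1621 = 0.061073
Under exogeneity and monotonicity, PNS = p₁ − p₀.
PNS = 0.11999 − 0.061073 = 0.058914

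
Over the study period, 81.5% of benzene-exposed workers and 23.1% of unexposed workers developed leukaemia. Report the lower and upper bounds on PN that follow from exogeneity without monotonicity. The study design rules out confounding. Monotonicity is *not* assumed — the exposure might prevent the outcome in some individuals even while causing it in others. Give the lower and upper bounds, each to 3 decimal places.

0.717 ≤ PN ≤ 0.944

p₁ = 0.815, p₀ = 0.231.
Under exogeneity alone the bounds on PN are max{0,(p₁−p₀)/p₁} ≤ PN ≤ min{1,(1−p₀)/p₁}.
  lower = (p₁ − p₀)/p₁ = 0.584 / 0.815 ≈ 0.7166
  upper = min{1, (1 − p₀)/p₁} = 0.769 / 0.815 ≈ 0.9436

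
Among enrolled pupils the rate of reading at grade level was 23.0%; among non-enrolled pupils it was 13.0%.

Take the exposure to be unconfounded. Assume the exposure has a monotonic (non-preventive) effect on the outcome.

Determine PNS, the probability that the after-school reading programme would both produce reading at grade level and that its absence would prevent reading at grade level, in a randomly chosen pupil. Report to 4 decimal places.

p₁ = 0.23, p₀ = 0.13.
Under exogeneity and monotonicity, PNS = p₁ − p₀.
PNS = 0.23 − 0.13 = 0.1

PNS ≈ 0.1000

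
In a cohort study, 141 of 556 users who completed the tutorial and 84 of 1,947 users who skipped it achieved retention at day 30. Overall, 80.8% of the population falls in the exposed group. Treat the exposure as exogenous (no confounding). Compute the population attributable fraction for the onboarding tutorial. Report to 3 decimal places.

PAF ≈ 0.798

p₁ = P(outcome | exposed) = 141/556 = 0.2536
p₀ = P(outcome | unexposed) = 84/1947 = 0.043143
Overall risk P(Y=1) = π·p₁ + (1−π)·p₀ = 0.808×0.2536 + 0.192×0.043143 = 0.21319.
Under exogeneity, PAF = [P(Y=1) − p₀] / P(Y=1).
PAF = (0.21319 − 0.043143) / 0.21319 ≈ 0.7976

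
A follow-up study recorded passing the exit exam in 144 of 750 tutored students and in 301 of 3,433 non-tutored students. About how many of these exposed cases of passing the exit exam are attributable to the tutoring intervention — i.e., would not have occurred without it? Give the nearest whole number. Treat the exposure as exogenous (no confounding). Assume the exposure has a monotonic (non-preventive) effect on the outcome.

about 78 cases

p₁ = P(outcome | exposed) = 144/750 = 0.192
p₀ = P(outcome | unexposed) = 301/3433 = 0.087678
PN = (p₁ − p₀)/p₁ = (0.192 − 0.087678) / 0.192 ≈ 0.54334.
Attributable cases ≈ PN × (exposed cases) = 0.54334 × 144 ≈ 78.24.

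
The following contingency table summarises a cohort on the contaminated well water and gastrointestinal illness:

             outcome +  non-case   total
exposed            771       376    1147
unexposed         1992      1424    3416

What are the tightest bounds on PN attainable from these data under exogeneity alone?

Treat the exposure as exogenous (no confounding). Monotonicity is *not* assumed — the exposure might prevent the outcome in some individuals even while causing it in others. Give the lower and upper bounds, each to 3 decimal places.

p₁ = P(outcome | exposed) = 771/1147 = 0.67219
p₀ = P(outcome | unexposed) = 1992/3416 = 0.58314
Under exogeneity alone the bounds on PN are max{0,(p₁−p₀)/p₁} ≤ PN ≤ min{1,(1−p₀)/p₁}.
  lower = (p₁ − p₀)/p₁ = 0.08905 / 0.67219 ≈ 0.1325
  upper = min{1, (1 − p₀)/p₁} = 0.41686 / 0.67219 ≈ 0.6202

0.132 ≤ PN ≤ 0.620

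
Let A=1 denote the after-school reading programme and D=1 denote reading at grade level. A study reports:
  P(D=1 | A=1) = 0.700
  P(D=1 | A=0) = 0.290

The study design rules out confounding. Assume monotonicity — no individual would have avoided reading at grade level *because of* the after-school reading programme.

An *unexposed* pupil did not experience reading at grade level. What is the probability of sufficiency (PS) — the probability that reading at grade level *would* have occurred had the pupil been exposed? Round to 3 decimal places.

PS ≈ 0.577

Let p₁ = 0.7, p₀ = 0.29.
Under exogeneity and monotonicity, PS = (p₁ − p₀) / (1 − p₀).
PS = (0.7 − 0.29) / (1 − 0.29) = 0.41 / 0.71 ≈ 0.5775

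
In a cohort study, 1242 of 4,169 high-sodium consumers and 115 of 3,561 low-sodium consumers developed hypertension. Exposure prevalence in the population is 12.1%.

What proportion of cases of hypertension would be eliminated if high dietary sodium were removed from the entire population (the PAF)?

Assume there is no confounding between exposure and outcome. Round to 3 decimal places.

p₁ = P(outcome | exposed) = 1242/4169 = 0.29791
p₀ = P(outcome | unexposed) = 115/3561 = 0.032294
Overall risk P(Y=1) = π·p₁ + (1−π)·p₀ = 0.121×0.29791 + 0.879×0.032294 = 0.064434.
Under exogeneity, PAF = [P(Y=1) − p₀] / P(Y=1).
PAF = (0.064434 − 0.032294) / 0.064434 ≈ 0.4988

PAF ≈ 0.499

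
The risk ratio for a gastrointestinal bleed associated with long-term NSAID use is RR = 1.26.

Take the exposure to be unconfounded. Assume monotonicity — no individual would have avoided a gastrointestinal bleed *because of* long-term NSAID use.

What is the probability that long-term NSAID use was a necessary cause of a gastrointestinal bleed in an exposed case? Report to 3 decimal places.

Under exogeneity and monotonicity, PN = (RR − 1) / RR = 1 − 1/RR.
PN = (1.26 − 1) / 1.26 = 0.26 / 1.26 ≈ 0.2063

PN ≈ 0.206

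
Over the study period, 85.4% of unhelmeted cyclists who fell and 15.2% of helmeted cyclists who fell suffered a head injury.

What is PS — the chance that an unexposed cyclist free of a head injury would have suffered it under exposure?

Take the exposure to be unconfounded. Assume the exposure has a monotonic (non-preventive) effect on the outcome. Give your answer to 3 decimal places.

PS ≈ 0.828

p₁ = 0.854, p₀ = 0.152.
Under exogeneity and monotonicity, PS = (p₁ − p₀) / (1 − p₀).
PS = (0.854 − 0.152) / (1 − 0.152) = 0.702 / 0.848 ≈ 0.8278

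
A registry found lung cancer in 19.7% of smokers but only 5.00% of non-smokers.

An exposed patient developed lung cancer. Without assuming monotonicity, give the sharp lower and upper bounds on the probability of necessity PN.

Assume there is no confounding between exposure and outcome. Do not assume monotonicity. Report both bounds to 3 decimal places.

0.746 ≤ PN ≤ 1.000

p₁ = 0.197, p₀ = 0.05.
Under exogeneity alone the bounds on PN are max{0,(p₁−p₀)/p₁} ≤ PN ≤ min{1,(1−p₀)/p₁}.
  lower = (p₁ − p₀)/p₁ = 0.147 / 0.197 ≈ 0.7462
  upper = min{1, (1 − p₀)/p₁} = 0.95 / 0.197 ≈ 4.8223 → capped at 1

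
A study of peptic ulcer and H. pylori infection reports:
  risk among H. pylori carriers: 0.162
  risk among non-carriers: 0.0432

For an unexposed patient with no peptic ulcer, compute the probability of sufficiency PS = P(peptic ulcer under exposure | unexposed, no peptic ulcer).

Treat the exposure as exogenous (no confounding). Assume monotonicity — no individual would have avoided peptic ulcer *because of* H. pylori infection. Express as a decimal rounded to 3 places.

Let p₁ = 0.162, p₀ = 0.0432.
Under exogeneity and monotonicity, PS = (p₁ − p₀) / (1 − p₀).
PS = (0.162 − 0.0432) / (1 − 0.0432) = 0.1188 / 0.9568 ≈ 0.1242

PS ≈ 0.124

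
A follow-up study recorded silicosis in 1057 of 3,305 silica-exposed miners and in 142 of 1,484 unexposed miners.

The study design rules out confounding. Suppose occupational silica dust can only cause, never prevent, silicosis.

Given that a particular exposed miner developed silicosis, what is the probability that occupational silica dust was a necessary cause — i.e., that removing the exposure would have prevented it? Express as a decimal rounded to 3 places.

PN ≈ 0.701

p₁ = P(outcome | exposed) = 1057/3305 = 0.31982
p₀ = P(outcome | unexposed) = 142/1484 = 0.095687
Under exogeneity and monotonicity, PN = (p₁ − p₀) / p₁.
PN = (0.31982 − 0.095687) / 0.31982 = 0.22413 / 0.31982 ≈ 0.7008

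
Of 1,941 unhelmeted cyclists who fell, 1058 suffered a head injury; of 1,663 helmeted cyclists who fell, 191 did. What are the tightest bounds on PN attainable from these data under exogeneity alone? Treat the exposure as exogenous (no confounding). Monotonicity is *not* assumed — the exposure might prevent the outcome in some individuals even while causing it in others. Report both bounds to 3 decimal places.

p₁ = P(outcome | exposed) = 1058/1941 = 0.54508
p₀ = P(outcome | unexposed) = 191/1663 = 0.11485
Under exogeneity alone the bounds on PN are max{0,(p₁−p₀)/p₁} ≤ PN ≤ min{1,(1−p₀)/p₁}.
  lower = (p₁ − p₀)/p₁ = 0.43023 / 0.54508 ≈ 0.7893
  upper = min{1, (1 − p₀)/p₁} = 0.88515 / 0.54508 ≈ 1.6239 → capped at 1

0.789 ≤ PN ≤ 1.000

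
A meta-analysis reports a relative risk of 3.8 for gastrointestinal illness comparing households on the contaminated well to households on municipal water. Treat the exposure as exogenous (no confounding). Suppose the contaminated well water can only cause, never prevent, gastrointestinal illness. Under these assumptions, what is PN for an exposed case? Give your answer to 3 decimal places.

Under exogeneity and monotonicity, PN = (RR − 1) / RR = 1 − 1/RR.
PN = (3.8 − 1) / 3.8 = 2.8 / 3.8 ≈ 0.7368

PN ≈ 0.737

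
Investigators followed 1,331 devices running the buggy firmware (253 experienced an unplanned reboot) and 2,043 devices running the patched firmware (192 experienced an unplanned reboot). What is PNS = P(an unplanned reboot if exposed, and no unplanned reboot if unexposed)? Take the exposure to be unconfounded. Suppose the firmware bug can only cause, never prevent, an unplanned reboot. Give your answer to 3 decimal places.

p₁ = P(outcome | exposed) = 253/1331 = 0.19008
p₀ = P(outcome | unexposed) = 192/2043 = 0.093979
Under exogeneity and monotonicity, PNS = p₁ − p₀.
PNS = 0.19008 − 0.093979 = 0.096103

PNS ≈ 0.096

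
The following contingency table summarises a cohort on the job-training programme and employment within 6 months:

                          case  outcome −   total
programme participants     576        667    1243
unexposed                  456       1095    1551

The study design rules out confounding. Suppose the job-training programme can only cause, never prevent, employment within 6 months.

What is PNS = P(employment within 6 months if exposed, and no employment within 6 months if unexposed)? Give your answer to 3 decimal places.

p₁ = P(outcome | exposed) = 576/1243 = 0.4634
p₀ = P(outcome | unexposed) = 456/1551 = 0.294
Under exogeneity and monotonicity, PNS = p₁ − p₀.
PNS = 0.4634 − 0.294 = 0.16939

PNS ≈ 0.169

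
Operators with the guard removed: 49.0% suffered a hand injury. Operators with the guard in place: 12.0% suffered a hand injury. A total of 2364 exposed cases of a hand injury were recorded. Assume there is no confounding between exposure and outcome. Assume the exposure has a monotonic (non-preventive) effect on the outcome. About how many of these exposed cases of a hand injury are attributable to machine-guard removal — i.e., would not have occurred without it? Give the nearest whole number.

p₁ = 0.49, p₀ = 0.12.
PN = (p₁ − p₀)/p₁ = (0.49 − 0.12) / 0.49 ≈ 0.75510.
Attributable cases ≈ PN × (exposed cases) = 0.75510 × 2364 ≈ 1785.06.

about 1785 cases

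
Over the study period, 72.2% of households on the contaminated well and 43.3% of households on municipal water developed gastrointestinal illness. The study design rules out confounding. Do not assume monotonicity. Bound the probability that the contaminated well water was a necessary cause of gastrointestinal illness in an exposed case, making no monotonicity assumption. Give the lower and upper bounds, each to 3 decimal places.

p₁ = 0.722, p₀ = 0.433.
Under exogeneity alone the bounds on PN are max{0,(p₁−p₀)/p₁} ≤ PN ≤ min{1,(1−p₀)/p₁}.
  lower = (p₁ − p₀)/p₁ = 0.289 / 0.722 ≈ 0.4003
  upper = min{1, (1 − p₀)/p₁} = 0.567 / 0.722 ≈ 0.7853

0.400 ≤ PN ≤ 0.785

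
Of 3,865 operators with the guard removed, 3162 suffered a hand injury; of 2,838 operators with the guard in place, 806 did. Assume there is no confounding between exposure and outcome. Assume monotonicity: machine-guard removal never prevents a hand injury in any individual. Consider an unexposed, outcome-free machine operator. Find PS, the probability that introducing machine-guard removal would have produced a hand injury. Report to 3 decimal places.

PS ≈ 0.746

p₁ = P(outcome | exposed) = 3162/3865 = 0.81811
p₀ = P(outcome | unexposed) = 806/2838 = 0.284
Under exogeneity and monotonicity, PS = (p₁ − p₀) / (1 − p₀).
PS = (0.81811 − 0.284) / (1 − 0.284) = 0.53411 / 0.716 ≈ 0.7460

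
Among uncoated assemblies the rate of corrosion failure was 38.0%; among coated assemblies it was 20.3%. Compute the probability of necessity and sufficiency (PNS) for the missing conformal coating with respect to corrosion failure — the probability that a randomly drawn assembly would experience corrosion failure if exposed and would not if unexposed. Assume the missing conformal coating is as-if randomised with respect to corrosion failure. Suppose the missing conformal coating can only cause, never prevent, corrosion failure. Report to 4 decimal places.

p₁ = 0.38, p₀ = 0.203.
Under exogeneity and monotonicity, PNS = p₁ − p₀.
PNS = 0.38 − 0.203 = 0.177

PNS ≈ 0.1770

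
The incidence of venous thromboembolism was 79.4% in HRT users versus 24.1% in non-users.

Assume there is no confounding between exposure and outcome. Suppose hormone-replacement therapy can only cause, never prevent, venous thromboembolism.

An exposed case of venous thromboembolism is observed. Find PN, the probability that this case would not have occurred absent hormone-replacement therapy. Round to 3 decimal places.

PN ≈ 0.696

p₁ = 0.794, p₀ = 0.241.
Under exogeneity and monotonicity, PN = (p₁ − p₀) / p₁.
PN = (0.794 − 0.241) / 0.794 = 0.553 / 0.794 ≈ 0.6965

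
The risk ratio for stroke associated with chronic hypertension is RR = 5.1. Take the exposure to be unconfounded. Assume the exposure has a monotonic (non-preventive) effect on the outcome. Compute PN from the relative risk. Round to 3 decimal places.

Under exogeneity and monotonicity, PN = (RR − 1) / RR = 1 − 1/RR.
PN = (5.1 − 1) / 5.1 = 4.1 / 5.1 ≈ 0.8039

PN ≈ 0.804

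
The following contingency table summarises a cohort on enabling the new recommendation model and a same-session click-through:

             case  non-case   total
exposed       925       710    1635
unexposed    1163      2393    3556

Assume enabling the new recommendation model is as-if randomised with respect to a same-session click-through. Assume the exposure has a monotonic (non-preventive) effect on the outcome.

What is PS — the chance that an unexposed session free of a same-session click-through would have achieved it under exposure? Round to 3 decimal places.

PS ≈ 0.355

p₁ = P(outcome | exposed) = 925/1635 = 0.56575
p₀ = P(outcome | unexposed) = 1163/3556 = 0.32705
Under exogeneity and monotonicity, PS = (p₁ − p₀) / (1 − p₀).
PS = (0.56575 − 0.32705) / (1 − 0.32705) = 0.2387 / 0.67295 ≈ 0.3547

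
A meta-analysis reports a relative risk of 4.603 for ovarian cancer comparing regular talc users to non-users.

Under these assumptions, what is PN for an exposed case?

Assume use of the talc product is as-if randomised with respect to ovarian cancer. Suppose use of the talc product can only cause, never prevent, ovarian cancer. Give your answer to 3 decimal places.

Under exogeneity and monotonicity, PN = (RR − 1) / RR = 1 − 1/RR.
PN = (4.603 − 1) / 4.603 = 3.603 / 4.603 ≈ 0.7828

PN ≈ 0.783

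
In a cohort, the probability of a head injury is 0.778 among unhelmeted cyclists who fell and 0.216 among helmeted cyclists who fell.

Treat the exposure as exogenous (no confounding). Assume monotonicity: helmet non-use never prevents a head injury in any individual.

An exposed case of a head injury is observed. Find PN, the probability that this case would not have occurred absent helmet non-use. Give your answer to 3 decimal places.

PN ≈ 0.722

Let p₁ = 0.778, p₀ = 0.216.
Under exogeneity and monotonicity, PN = (p₁ − p₀) / p₁.
PN = (0.778 − 0.216) / 0.778 = 0.562 / 0.778 ≈ 0.7224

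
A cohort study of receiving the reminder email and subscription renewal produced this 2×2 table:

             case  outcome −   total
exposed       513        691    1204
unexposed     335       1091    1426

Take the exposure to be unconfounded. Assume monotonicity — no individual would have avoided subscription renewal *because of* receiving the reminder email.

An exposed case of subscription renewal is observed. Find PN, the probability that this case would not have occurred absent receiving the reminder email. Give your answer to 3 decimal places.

p₁ = P(outcome | exposed) = 513/1204 = 0.42608
p₀ = P(outcome | unexposed) = 335/1426 = 0.23492
Under exogeneity and monotonicity, PN = (p₁ − p₀)/p₁.
PN = (0.42608 − 0.23492) / 0.42608 ≈ 0.4486

PN ≈ 0.449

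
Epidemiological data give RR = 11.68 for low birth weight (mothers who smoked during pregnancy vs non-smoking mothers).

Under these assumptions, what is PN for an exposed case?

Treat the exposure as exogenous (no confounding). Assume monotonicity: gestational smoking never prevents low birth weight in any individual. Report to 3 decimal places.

Under exogeneity and monotonicity, PN = (RR − 1) / RR = 1 − 1/RR.
PN = (11.68 − 1) / 11.68 = 10.68 / 11.68 ≈ 0.9144

PN ≈ 0.914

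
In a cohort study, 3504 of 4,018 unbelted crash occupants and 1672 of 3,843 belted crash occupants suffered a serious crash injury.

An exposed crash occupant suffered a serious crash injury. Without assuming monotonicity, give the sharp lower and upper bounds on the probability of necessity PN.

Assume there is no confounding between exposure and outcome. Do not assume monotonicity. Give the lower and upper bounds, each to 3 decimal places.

0.501 ≤ PN ≤ 0.648

p₁ = P(outcome | exposed) = 3504/4018 = 0.87208
p₀ = P(outcome | unexposed) = 1672/3843 = 0.43508
Under exogeneity alone the bounds on PN are max{0,(p₁−p₀)/p₁} ≤ PN ≤ min{1,(1−p₀)/p₁}.
  lower = (p₁ − p₀)/p₁ = 0.437 / 0.87208 ≈ 0.5011
  upper = min{1, (1 − p₀)/p₁} = 0.56492 / 0.87208 ≈ 0.6478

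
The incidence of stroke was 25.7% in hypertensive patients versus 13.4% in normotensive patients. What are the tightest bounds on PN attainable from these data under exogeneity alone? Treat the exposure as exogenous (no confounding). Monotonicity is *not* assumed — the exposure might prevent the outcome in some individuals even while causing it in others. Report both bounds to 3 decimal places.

0.479 ≤ PN ≤ 1.000

p₁ = 0.257, p₀ = 0.134.
Under exogeneity alone the bounds on PN are max{0,(p₁−p₀)/p₁} ≤ PN ≤ min{1,(1−p₀)/p₁}.
  lower = (p₁ − p₀)/p₁ = 0.123 / 0.257 ≈ 0.4786
  upper = min{1, (1 − p₀)/p₁} = 0.866 / 0.257 ≈ 3.3696 → capped at 1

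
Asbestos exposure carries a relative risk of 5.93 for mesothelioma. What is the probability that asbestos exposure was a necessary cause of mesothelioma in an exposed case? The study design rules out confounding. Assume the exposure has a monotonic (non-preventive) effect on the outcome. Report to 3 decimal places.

PN ≈ 0.831

Under exogeneity and monotonicity, PN = (RR − 1) / RR = 1 − 1/RR.
PN = (5.93 − 1) / 5.93 = 4.93 / 5.93 ≈ 0.8314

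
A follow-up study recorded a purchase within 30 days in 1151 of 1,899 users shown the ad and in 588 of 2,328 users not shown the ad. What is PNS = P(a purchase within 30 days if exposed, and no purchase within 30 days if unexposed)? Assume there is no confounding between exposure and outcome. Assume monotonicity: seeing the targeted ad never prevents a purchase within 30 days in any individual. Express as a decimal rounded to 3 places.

PNS ≈ 0.354

p₁ = P(outcome | exposed) = 1151/1899 = 0.60611
p₀ = P(outcome | unexposed) = 588/2328 = 0.25258
Under exogeneity and monotonicity, PNS = p₁ − p₀.
PNS = 0.60611 − 0.25258 = 0.35353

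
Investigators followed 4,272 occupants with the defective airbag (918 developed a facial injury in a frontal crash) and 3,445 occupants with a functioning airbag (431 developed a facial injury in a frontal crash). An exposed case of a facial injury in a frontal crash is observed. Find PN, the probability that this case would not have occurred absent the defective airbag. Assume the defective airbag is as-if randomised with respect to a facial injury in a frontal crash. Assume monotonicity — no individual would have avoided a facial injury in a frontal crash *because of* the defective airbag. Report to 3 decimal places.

p₁ = P(outcome | exposed) = 918/4272 = 0.21489
p₀ = P(outcome | unexposed) = 431/3445 = 0.12511
Under exogeneity and monotonicity, PN = (p₁ − p₀) / p₁.
PN = (0.21489 − 0.12511) / 0.21489 = 0.089779 / 0.21489 ≈ 0.4178

PN ≈ 0.418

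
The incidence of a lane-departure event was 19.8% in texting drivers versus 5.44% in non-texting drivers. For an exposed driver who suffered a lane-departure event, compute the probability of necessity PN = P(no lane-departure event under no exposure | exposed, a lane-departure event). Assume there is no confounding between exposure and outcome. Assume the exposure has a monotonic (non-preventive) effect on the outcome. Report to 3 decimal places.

p₁ = 0.198, p₀ = 0.0544.
Under exogeneity and monotonicity, PN = (p₁ − p₀) / p₁.
PN = (0.198 − 0.0544) / 0.198 = 0.1436 / 0.198 ≈ 0.7253

PN ≈ 0.725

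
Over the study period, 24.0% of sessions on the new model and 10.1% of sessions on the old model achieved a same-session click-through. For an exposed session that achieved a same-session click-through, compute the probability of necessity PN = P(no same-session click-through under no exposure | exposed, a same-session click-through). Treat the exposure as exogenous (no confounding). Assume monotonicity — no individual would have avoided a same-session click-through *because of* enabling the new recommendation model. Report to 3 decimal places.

PN ≈ 0.579

p₁ = 0.24, p₀ = 0.101.
Under exogeneity and monotonicity, PN = (p₁ − p₀) / p₁.
PN = (0.24 − 0.101) / 0.24 = 0.139 / 0.24 ≈ 0.5792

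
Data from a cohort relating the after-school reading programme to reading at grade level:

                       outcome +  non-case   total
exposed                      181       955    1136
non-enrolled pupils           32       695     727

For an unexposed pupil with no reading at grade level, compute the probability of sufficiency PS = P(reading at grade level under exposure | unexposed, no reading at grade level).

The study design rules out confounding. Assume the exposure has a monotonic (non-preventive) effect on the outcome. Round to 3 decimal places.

p₁ = P(outcome | exposed) = 181/1136 = 0.15933
p₀ = P(outcome | unexposed) = 32/727 = 0.044017
Under exogeneity and monotonicity, PS = (p₁ − p₀) / (1 − p₀).
PS = (0.15933 − 0.044017) / (1 − 0.044017) = 0.11531 / 0.95598 ≈ 0.1206

PS ≈ 0.121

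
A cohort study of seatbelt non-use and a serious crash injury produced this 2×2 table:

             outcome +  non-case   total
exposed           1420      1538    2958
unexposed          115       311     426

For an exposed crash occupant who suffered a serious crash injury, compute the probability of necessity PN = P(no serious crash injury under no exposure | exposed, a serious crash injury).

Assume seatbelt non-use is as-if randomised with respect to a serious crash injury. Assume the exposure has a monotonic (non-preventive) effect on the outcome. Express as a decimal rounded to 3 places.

p₁ = P(outcome | exposed) = 1420/2958 = 0.48005
p₀ = P(outcome | unexposed) = 115/426 = 0.26995
Under exogeneity and monotonicity, PN = (p₁ − p₀) / p₁.
PN = (0.48005 − 0.26995) / 0.48005 = 0.2101 / 0.48005 ≈ 0.4377

PN ≈ 0.438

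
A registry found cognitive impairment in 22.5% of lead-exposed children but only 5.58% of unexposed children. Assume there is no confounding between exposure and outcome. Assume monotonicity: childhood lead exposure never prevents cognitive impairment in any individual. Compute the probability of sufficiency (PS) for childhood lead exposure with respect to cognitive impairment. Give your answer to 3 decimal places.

p₁ = 0.225, p₀ = 0.0558.
Under exogeneity and monotonicity, PS = (p₁ − p₀) / (1 − p₀).
PS = (0.225 − 0.0558) / (1 − 0.0558) = 0.1692 / 0.9442 ≈ 0.1792

PS ≈ 0.179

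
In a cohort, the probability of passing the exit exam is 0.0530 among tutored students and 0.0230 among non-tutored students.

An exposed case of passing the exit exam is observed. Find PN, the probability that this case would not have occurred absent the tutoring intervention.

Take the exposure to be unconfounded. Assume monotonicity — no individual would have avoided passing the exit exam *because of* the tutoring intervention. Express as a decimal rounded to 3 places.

Let p₁ = 0.053, p₀ = 0.023.
Under exogeneity and monotonicity, PN = (p₁ − p₀) / p₁.
PN = (0.053 − 0.023) / 0.053 = 0.03 / 0.053 ≈ 0.5660

PN ≈ 0.566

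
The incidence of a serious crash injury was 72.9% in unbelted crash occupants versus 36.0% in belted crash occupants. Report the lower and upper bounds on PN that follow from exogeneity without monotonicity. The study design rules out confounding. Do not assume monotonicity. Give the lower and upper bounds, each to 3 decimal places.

p₁ = 0.729, p₀ = 0.36.
Under exogeneity alone the bounds on PN are max{0,(p₁−p₀)/p₁} ≤ PN ≤ min{1,(1−p₀)/p₁}.
  lower = (p₁ − p₀)/p₁ = 0.369 / 0.729 ≈ 0.5062
  upper = min{1, (1 − p₀)/p₁} = 0.64 / 0.729 ≈ 0.8779

0.506 ≤ PN ≤ 0.878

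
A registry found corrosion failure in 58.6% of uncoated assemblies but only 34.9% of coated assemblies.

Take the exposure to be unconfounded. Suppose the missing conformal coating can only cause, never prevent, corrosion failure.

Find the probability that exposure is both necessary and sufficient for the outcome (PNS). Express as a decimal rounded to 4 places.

p₁ = 0.586, p₀ = 0.349.
Under exogeneity and monotonicity, PNS = p₁ − p₀.
PNS = 0.586 − 0.349 = 0.237

PNS ≈ 0.2370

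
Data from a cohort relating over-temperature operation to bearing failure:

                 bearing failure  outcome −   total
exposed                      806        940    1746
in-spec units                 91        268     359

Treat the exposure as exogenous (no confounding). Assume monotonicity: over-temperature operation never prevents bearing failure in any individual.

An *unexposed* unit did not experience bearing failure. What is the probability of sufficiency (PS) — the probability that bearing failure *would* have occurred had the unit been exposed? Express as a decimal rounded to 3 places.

PS ≈ 0.279

p₁ = P(outcome | exposed) = 806/1746 = 0.46163
p₀ = P(outcome | unexposed) = 91/359 = 0.25348
Under exogeneity and monotonicity, PS = (p₁ − p₀) / (1 − p₀).
PS = (0.46163 − 0.25348) / (1 − 0.25348) = 0.20814 / 0.74652 ≈ 0.2788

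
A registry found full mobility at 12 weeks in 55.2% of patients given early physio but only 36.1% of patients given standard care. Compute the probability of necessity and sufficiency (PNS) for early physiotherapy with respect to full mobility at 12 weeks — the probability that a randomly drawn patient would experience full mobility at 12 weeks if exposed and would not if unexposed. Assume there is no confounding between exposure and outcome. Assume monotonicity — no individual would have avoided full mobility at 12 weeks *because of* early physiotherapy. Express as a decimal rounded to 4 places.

PNS ≈ 0.1910

p₁ = 0.552, p₀ = 0.361.
Under exogeneity and monotonicity, PNS = p₁ − p₀.
PNS = 0.552 − 0.361 = 0.191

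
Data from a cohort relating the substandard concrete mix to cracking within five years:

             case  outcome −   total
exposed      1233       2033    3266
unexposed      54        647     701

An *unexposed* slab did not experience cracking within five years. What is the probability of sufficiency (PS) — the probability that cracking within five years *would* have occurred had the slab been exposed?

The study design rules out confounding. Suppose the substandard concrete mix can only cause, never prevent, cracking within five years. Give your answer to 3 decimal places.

p₁ = P(outcome | exposed) = 1233/3266 = 0.37753
p₀ = P(outcome | unexposed) = 54/701 = 0.077033
Under exogeneity and monotonicity, PS = (p₁ − p₀)/(1 − p₀).
PS = (0.37753 − 0.077033) / 0.92297 ≈ 0.3256

PS ≈ 0.326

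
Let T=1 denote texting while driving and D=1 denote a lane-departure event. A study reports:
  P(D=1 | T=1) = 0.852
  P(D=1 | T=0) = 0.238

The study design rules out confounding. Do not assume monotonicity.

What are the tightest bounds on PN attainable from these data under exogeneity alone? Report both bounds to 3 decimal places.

0.721 ≤ PN ≤ 0.894

Let p₁ = 0.852, p₀ = 0.238.
Under exogeneity alone the bounds on PN are max{0,(p₁−p₀)/p₁} ≤ PN ≤ min{1,(1−p₀)/p₁}.
  lower = (p₁ − p₀)/p₁ = 0.614 / 0.852 ≈ 0.7207
  upper = min{1, (1 − p₀)/p₁} = 0.762 / 0.852 ≈ 0.8944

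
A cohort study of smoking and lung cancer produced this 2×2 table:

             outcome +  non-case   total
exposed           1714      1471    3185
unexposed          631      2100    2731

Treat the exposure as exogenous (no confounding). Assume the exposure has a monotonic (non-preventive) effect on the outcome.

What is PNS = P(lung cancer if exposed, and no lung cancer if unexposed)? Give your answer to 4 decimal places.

p₁ = P(outcome | exposed) = 1714/3185 = 0.53815
p₀ = P(outcome | unexposed) = 631/2731 = 0.23105
Under exogeneity and monotonicity, PNS = p₁ − p₀.
PNS = 0.53815 − 0.23105 = 0.3071

PNS ≈ 0.3071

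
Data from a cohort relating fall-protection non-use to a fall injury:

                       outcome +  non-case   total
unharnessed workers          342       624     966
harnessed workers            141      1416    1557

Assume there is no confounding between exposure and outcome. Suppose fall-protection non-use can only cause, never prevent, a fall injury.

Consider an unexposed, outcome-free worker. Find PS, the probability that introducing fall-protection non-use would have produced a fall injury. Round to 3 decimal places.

PS ≈ 0.290

p₁ = P(outcome | exposed) = 342/966 = 0.35404
p₀ = P(outcome | unexposed) = 141/1557 = 0.090559
Under exogeneity and monotonicity, PS = (p₁ − p₀)/(1 − p₀).
PS = (0.35404 − 0.090559) / 0.90944 ≈ 0.2897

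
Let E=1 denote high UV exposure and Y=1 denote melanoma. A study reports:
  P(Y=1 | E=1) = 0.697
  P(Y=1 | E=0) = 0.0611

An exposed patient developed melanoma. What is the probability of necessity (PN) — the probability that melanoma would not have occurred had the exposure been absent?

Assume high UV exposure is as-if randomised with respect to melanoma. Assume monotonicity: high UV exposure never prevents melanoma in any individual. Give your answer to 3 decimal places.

PN ≈ 0.912

Let p₁ = 0.697, p₀ = 0.0611.
Under exogeneity and monotonicity, PN = (p₁ − p₀) / p₁.
PN = (0.697 − 0.0611) / 0.697 = 0.6359 / 0.697 ≈ 0.9123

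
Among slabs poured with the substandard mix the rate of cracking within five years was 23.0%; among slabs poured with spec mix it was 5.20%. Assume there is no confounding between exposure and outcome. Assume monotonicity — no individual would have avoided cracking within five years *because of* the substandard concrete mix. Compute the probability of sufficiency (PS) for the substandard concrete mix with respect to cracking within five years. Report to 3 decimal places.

p₁ = 0.23, p₀ = 0.052.
Under exogeneity and monotonicity, PS = (p₁ − p₀) / (1 − p₀).
PS = (0.23 − 0.052) / (1 − 0.052) = 0.178 / 0.948 ≈ 0.1878

PS ≈ 0.188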